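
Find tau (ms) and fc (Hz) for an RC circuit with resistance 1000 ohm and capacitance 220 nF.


Time constant: tau = R * C.
tau = 1000 * 2.20e-07 = 0.00022 s
tau = 0.22 ms
Cutoff frequency: fc = 1 / (2*pi*R*C).
fc = 1 / (2*pi*0.00022) = 723.43 Hz

tau = 0.22 ms, fc = 723.43 Hz


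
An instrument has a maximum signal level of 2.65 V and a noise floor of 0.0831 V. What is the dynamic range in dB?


Dynamic range = 20 * log10(Vmax / Vnoise).
DR = 20 * log10(2.65 / 0.0831)
DR = 20 * log10(31.89)
DR = 30.07 dB

30.07 dB


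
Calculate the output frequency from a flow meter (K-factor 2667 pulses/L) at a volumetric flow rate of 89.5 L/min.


Frequency = K * Q / 60 (converting L/min to L/s).
f = 2667 * 89.5 / 60
f = 238696.5 / 60
f = 3978.28 Hz

3978.28 Hz


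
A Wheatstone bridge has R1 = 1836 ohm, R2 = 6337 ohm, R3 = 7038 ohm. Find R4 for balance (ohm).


At balance: R1*R4 = R2*R3, so R4 = R2*R3/R1.
R4 = 6337 * 7038 / 1836
R4 = 44599806 / 1836
R4 = 24291.83 ohm

24291.83 ohm


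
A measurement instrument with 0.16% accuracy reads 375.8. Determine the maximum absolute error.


Absolute error = (accuracy% / 100) * reading.
Error = (0.16 / 100) * 375.8
Error = 0.0016 * 375.8
Error = 0.6013

0.6013


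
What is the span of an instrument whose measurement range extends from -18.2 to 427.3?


Span = upper range - lower range.
Span = 427.3 - (-18.2)
Span = 445.5

445.5


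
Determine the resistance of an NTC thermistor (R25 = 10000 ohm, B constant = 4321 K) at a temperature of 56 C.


NTC thermistor equation: Rt = R25 * exp(B * (1/T - 1/T25)).
T in Kelvin: 329.15 K, T25 = 298.15 K
1/T - 1/T25 = 1/329.15 - 1/298.15 = -0.00031589
B * (1/T - 1/T25) = 4321 * -0.00031589 = -1.365
Rt = 10000 * exp(-1.365) = 2553.9 ohm

2553.9 ohm


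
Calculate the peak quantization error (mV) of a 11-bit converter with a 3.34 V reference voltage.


The maximum quantization error is +/- LSB/2.
LSB = Vref / 2^n = 3.34 / 2048 = 0.00163086 V
Max error = LSB / 2 = 0.00163086 / 2 = 0.00081543 V
Max error = 0.8154 mV

0.8154 mV


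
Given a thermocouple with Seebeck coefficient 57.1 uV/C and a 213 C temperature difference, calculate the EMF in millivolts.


The thermocouple output V = sensitivity * dT.
V = 57.1 uV/C * 213 C
V = 12162.3 uV
V = 12.162 mV

12.162 mV


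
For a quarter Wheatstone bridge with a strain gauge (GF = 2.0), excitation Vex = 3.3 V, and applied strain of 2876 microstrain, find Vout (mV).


Quarter bridge output: Vout = (GF * epsilon * Vex) / 4.
Vout = (2.0 * 2876e-6 * 3.3) / 4
Vout = 0.0189816 / 4 V
Vout = 0.0047454 V = 4.7454 mV

4.7454 mV


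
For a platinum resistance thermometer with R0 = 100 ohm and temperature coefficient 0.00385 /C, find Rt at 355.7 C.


The RTD equation: Rt = R0 * (1 + alpha * T).
Rt = 100 * (1 + 0.00385 * 355.7)
Rt = 100 * (1 + 1.369445)
Rt = 100 * 2.369445
Rt = 236.944 ohm

236.944 ohm


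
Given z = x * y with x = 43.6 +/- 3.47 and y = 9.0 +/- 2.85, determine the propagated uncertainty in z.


For a product z = x*y, the relative uncertainty is:
uz/z = sqrt((ux/x)^2 + (uy/y)^2)
Relative uncertainties: ux/x = 3.47/43.6 = 0.079587
uy/y = 2.85/9.0 = 0.316667
z = 43.6 * 9.0 = 392.4
uz = 392.4 * sqrt(0.079587^2 + 0.316667^2) = 128.124

128.124


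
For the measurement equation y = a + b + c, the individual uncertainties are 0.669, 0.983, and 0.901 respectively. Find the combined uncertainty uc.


For a sum of independent quantities, uc = sqrt(u1^2 + u2^2 + u3^2).
uc = sqrt(0.669^2 + 0.983^2 + 0.901^2)
uc = sqrt(0.447561 + 0.966289 + 0.811801)
uc = 1.4919

1.4919


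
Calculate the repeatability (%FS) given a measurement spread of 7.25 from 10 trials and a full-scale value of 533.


Repeatability = (spread / full scale) * 100%.
R = (7.25 / 533) * 100
R = 1.36 %FS

1.36 %FS


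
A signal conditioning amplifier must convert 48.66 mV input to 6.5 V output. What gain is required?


Gain = Vout / Vin (converting to same units).
G = 6.5 V / 48.66 mV
G = 6500.0 mV / 48.66 mV
G = 133.58

133.58


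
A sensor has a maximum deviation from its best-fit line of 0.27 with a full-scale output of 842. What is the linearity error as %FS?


Linearity error = (max deviation / full scale) * 100%.
Linearity = (0.27 / 842) * 100
Linearity = 0.032 %FS

0.032 %FS


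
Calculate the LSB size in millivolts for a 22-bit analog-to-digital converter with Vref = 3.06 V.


The resolution (LSB) of an ADC is Vref / 2^n.
LSB = 3.06 / 2^22
LSB = 3.06 / 4194304
LSB = 7.3e-07 V = 0.00072956 mV

0.00072956 mV


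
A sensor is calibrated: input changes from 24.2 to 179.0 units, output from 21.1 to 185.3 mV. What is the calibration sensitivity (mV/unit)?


Sensitivity = (y2 - y1) / (x2 - x1).
S = (185.3 - 21.1) / (179.0 - 24.2)
S = 164.2 / 154.8
S = 1.0607 mV/unit

1.0607 mV/unit


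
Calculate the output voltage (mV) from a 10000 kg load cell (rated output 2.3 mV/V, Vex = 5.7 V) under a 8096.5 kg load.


Vout = rated_output * Vex * (load / capacity).
Vout = 2.3 * 5.7 * (8096.5 / 10000)
Vout = 2.3 * 5.7 * 0.80965
Vout = 10.615 mV

10.615 mV


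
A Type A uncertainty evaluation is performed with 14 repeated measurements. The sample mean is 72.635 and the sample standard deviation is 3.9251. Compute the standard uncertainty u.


The standard uncertainty for Type A evaluation is u = s / sqrt(n).
u = 3.9251 / sqrt(14)
u = 3.9251 / 3.7417
u = 1.049

1.049


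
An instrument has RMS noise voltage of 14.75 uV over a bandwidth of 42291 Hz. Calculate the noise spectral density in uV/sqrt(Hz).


Noise spectral density = Vrms / sqrt(BW).
NSD = 14.75 / sqrt(42291)
NSD = 14.75 / 205.6478
NSD = 0.0717 uV/sqrt(Hz)

0.0717 uV/sqrt(Hz)


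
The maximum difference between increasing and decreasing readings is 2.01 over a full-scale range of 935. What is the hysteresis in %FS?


Hysteresis = (max difference / full scale) * 100%.
H = (2.01 / 935) * 100
H = 0.215 %FS

0.215 %FS


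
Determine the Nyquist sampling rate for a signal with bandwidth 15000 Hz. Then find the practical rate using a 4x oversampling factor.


By Nyquist theorem, fs_min = 2 * fmax.
fs_min = 2 * 15000 = 30000 Hz
Practical rate = 4 * fs_min = 4 * 30000 = 120000 Hz

fs_min = 30000 Hz, fs_practical = 120000 Hz


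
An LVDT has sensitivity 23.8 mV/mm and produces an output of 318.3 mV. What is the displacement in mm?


Displacement = Vout / sensitivity.
d = 318.3 / 23.8
d = 13.374 mm

13.374 mm


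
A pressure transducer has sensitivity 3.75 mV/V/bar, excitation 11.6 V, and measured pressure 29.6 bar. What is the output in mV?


Output = sensitivity * Vex * P.
Vout = 3.75 * 11.6 * 29.6
Vout = 43.5 * 29.6
Vout = 1287.6 mV

1287.6 mV


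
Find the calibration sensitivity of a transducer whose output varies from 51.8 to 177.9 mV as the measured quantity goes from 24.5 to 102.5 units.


Sensitivity = (y2 - y1) / (x2 - x1).
S = (177.9 - 51.8) / (102.5 - 24.5)
S = 126.1 / 78.0
S = 1.6167 mV/unit

1.6167 mV/unit


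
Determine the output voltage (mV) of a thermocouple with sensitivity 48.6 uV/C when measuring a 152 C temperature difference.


The thermocouple output V = sensitivity * dT.
V = 48.6 uV/C * 152 C
V = 7387.2 uV
V = 7.387 mV

7.387 mV


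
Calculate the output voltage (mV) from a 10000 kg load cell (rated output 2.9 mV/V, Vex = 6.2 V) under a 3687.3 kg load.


Vout = rated_output * Vex * (load / capacity).
Vout = 2.9 * 6.2 * (3687.3 / 10000)
Vout = 2.9 * 6.2 * 0.36873
Vout = 6.63 mV

6.63 mV


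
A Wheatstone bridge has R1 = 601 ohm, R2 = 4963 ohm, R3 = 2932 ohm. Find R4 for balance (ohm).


At balance: R1*R4 = R2*R3, so R4 = R2*R3/R1.
R4 = 4963 * 2932 / 601
R4 = 14551516 / 601
R4 = 24212.17 ohm

24212.17 ohm


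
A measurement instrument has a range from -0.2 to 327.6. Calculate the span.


Span = upper range - lower range.
Span = 327.6 - (-0.2)
Span = 327.8

327.8


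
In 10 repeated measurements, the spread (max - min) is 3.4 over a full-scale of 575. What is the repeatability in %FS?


Repeatability = (spread / full scale) * 100%.
R = (3.4 / 575) * 100
R = 0.591 %FS

0.591 %FS


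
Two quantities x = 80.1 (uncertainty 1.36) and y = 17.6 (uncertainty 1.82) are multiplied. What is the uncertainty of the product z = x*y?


For a product z = x*y, the relative uncertainty is:
uz/z = sqrt((ux/x)^2 + (uy/y)^2)
Relative uncertainties: ux/x = 1.36/80.1 = 0.016979
uy/y = 1.82/17.6 = 0.103409
z = 80.1 * 17.6 = 1409.8
uz = 1409.8 * sqrt(0.016979^2 + 0.103409^2) = 147.734

147.734


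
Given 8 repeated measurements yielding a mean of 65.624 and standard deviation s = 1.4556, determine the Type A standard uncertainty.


The standard uncertainty for Type A evaluation is u = s / sqrt(n).
u = 1.4556 / sqrt(8)
u = 1.4556 / 2.8284
u = 0.5146

0.5146


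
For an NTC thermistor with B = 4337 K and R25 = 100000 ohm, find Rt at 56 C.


NTC thermistor equation: Rt = R25 * exp(B * (1/T - 1/T25)).
T in Kelvin: 329.15 K, T25 = 298.15 K
1/T - 1/T25 = 1/329.15 - 1/298.15 = -0.00031589
B * (1/T - 1/T25) = 4337 * -0.00031589 = -1.37
Rt = 100000 * exp(-1.37) = 25410.5 ohm

25410.5 ohm


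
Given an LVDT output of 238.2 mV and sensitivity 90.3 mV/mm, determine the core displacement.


Displacement = Vout / sensitivity.
d = 238.2 / 90.3
d = 2.638 mm

2.638 mm


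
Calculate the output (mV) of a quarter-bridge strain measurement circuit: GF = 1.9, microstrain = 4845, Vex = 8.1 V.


Quarter bridge output: Vout = (GF * epsilon * Vex) / 4.
Vout = (1.9 * 4845e-6 * 8.1) / 4
Vout = 0.07456455 / 4 V
Vout = 0.01864114 V = 18.6411 mV

18.6411 mV


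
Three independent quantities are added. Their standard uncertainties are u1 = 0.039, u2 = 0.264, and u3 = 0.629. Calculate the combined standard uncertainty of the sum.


For a sum of independent quantities, uc = sqrt(u1^2 + u2^2 + u3^2).
uc = sqrt(0.039^2 + 0.264^2 + 0.629^2)
uc = sqrt(0.001521 + 0.069696 + 0.395641)
uc = 0.6833

0.6833


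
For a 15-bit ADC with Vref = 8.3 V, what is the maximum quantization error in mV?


The maximum quantization error is +/- LSB/2.
LSB = Vref / 2^n = 8.3 / 32768 = 0.0002533 V
Max error = LSB / 2 = 0.0002533 / 2 = 0.00012665 V
Max error = 0.1266 mV

0.1266 mV


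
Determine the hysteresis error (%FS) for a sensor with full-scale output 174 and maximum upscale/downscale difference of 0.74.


Hysteresis = (max difference / full scale) * 100%.
H = (0.74 / 174) * 100
H = 0.425 %FS

0.425 %FS


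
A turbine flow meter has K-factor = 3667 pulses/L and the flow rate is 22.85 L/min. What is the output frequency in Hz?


Frequency = K * Q / 60 (converting L/min to L/s).
f = 3667 * 22.85 / 60
f = 83790.95 / 60
f = 1396.52 Hz

1396.52 Hz


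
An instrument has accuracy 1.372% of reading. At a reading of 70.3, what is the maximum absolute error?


Absolute error = (accuracy% / 100) * reading.
Error = (1.372 / 100) * 70.3
Error = 0.01372 * 70.3
Error = 0.9645

0.9645


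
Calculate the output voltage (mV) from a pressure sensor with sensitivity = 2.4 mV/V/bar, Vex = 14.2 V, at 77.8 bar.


Output = sensitivity * Vex * P.
Vout = 2.4 * 14.2 * 77.8
Vout = 34.08 * 77.8
Vout = 2651.42 mV

2651.42 mV


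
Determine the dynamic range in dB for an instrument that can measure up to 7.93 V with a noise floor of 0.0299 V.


Dynamic range = 20 * log10(Vmax / Vnoise).
DR = 20 * log10(7.93 / 0.0299)
DR = 20 * log10(265.22)
DR = 48.47 dB

48.47 dB


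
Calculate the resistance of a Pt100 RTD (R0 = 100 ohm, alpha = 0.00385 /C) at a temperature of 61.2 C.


The RTD equation: Rt = R0 * (1 + alpha * T).
Rt = 100 * (1 + 0.00385 * 61.2)
Rt = 100 * (1 + 0.23562)
Rt = 100 * 1.23562
Rt = 123.562 ohm

123.562 ohm


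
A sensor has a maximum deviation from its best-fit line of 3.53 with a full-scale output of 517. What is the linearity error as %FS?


Linearity error = (max deviation / full scale) * 100%.
Linearity = (3.53 / 517) * 100
Linearity = 0.683 %FS

0.683 %FS


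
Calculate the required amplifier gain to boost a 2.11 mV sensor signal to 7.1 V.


Gain = Vout / Vin (converting to same units).
G = 7.1 V / 2.11 mV
G = 7100.0 mV / 2.11 mV
G = 3364.93

3364.93


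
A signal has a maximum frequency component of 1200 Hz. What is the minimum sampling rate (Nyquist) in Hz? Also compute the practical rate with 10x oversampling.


By Nyquist theorem, fs_min = 2 * fmax.
fs_min = 2 * 1200 = 2400 Hz
Practical rate = 10 * fs_min = 10 * 2400 = 24000 Hz

fs_min = 2400 Hz, fs_practical = 24000 Hz


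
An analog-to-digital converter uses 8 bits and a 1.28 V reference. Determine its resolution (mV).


The resolution (LSB) of an ADC is Vref / 2^n.
LSB = 1.28 / 2^8
LSB = 1.28 / 256
LSB = 0.005 V = 5.0 mV

5.0 mV


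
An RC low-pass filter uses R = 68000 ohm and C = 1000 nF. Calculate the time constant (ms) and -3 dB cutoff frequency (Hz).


Time constant: tau = R * C.
tau = 68000 * 1.00e-06 = 0.068 s
tau = 68.0 ms
Cutoff frequency: fc = 1 / (2*pi*R*C).
fc = 1 / (2*pi*0.068) = 2.34 Hz

tau = 68.0 ms, fc = 2.34 Hz


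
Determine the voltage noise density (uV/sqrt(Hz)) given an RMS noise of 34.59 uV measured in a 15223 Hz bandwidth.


Noise spectral density = Vrms / sqrt(BW).
NSD = 34.59 / sqrt(15223)
NSD = 34.59 / 123.3815
NSD = 0.2803 uV/sqrt(Hz)

0.2803 uV/sqrt(Hz)


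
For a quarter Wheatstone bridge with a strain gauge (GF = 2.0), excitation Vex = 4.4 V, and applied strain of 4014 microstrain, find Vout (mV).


Quarter bridge output: Vout = (GF * epsilon * Vex) / 4.
Vout = (2.0 * 4014e-6 * 4.4) / 4
Vout = 0.0353232 / 4 V
Vout = 0.0088308 V = 8.8308 mV

8.8308 mV


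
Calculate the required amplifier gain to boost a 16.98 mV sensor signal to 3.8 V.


Gain = Vout / Vin (converting to same units).
G = 3.8 V / 16.98 mV
G = 3800.0 mV / 16.98 mV
G = 223.79

223.79


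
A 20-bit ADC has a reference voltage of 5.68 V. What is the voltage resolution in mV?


The resolution (LSB) of an ADC is Vref / 2^n.
LSB = 5.68 / 2^20
LSB = 5.68 / 1048576
LSB = 5.42e-06 V = 0.00541687 mV

0.00541687 mV


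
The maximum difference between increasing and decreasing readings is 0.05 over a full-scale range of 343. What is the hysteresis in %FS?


Hysteresis = (max difference / full scale) * 100%.
H = (0.05 / 343) * 100
H = 0.015 %FS

0.015 %FS


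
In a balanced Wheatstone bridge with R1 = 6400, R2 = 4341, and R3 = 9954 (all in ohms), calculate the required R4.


At balance: R1*R4 = R2*R3, so R4 = R2*R3/R1.
R4 = 4341 * 9954 / 6400
R4 = 43210314 / 6400
R4 = 6751.61 ohm

6751.61 ohm


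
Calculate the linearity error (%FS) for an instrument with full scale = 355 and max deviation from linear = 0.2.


Linearity error = (max deviation / full scale) * 100%.
Linearity = (0.2 / 355) * 100
Linearity = 0.056 %FS

0.056 %FS


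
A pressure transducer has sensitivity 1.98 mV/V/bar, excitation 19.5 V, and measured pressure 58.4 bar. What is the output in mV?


Output = sensitivity * Vex * P.
Vout = 1.98 * 19.5 * 58.4
Vout = 38.61 * 58.4
Vout = 2254.82 mV

2254.82 mV


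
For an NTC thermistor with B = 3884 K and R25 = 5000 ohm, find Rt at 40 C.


NTC thermistor equation: Rt = R25 * exp(B * (1/T - 1/T25)).
T in Kelvin: 313.15 K, T25 = 298.15 K
1/T - 1/T25 = 1/313.15 - 1/298.15 = -0.00016066
B * (1/T - 1/T25) = 3884 * -0.00016066 = -0.624
Rt = 5000 * exp(-0.624) = 2679.0 ohm

2679.0 ohm


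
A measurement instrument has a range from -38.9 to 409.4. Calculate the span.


Span = upper range - lower range.
Span = 409.4 - (-38.9)
Span = 448.3

448.3


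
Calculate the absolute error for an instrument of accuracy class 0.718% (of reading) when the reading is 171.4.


Absolute error = (accuracy% / 100) * reading.
Error = (0.718 / 100) * 171.4
Error = 0.00718 * 171.4
Error = 1.2307

1.2307


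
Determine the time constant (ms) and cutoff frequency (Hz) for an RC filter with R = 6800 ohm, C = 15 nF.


Time constant: tau = R * C.
tau = 6800 * 1.50e-08 = 0.000102 s
tau = 0.102 ms
Cutoff frequency: fc = 1 / (2*pi*R*C).
fc = 1 / (2*pi*0.000102) = 1560.34 Hz

tau = 0.102 ms, fc = 1560.34 Hz


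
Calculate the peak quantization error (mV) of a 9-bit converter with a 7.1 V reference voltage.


The maximum quantization error is +/- LSB/2.
LSB = Vref / 2^n = 7.1 / 512 = 0.01386719 V
Max error = LSB / 2 = 0.01386719 / 2 = 0.00693359 V
Max error = 6.9336 mV

6.9336 mV


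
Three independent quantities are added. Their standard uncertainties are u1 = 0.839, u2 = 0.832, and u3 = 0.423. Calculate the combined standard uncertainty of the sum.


For a sum of independent quantities, uc = sqrt(u1^2 + u2^2 + u3^2).
uc = sqrt(0.839^2 + 0.832^2 + 0.423^2)
uc = sqrt(0.703921 + 0.692224 + 0.178929)
uc = 1.255

1.255


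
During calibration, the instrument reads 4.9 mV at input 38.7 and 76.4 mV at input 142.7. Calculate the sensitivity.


Sensitivity = (y2 - y1) / (x2 - x1).
S = (76.4 - 4.9) / (142.7 - 38.7)
S = 71.5 / 104.0
S = 0.6875 mV/unit

0.6875 mV/unit


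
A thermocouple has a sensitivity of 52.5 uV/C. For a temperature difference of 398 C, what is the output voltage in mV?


The thermocouple output V = sensitivity * dT.
V = 52.5 uV/C * 398 C
V = 20895.0 uV
V = 20.895 mV

20.895 mV


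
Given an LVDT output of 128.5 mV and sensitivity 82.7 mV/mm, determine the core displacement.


Displacement = Vout / sensitivity.
d = 128.5 / 82.7
d = 1.554 mm

1.554 mm


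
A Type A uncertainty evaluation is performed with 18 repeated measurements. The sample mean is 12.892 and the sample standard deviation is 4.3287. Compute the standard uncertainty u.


The standard uncertainty for Type A evaluation is u = s / sqrt(n).
u = 4.3287 / sqrt(18)
u = 4.3287 / 4.2426
u = 1.0203

1.0203


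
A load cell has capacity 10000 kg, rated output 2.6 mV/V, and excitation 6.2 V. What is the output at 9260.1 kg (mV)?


Vout = rated_output * Vex * (load / capacity).
Vout = 2.6 * 6.2 * (9260.1 / 10000)
Vout = 2.6 * 6.2 * 0.92601
Vout = 14.927 mV

14.927 mV


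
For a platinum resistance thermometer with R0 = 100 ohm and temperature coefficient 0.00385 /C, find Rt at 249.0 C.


The RTD equation: Rt = R0 * (1 + alpha * T).
Rt = 100 * (1 + 0.00385 * 249.0)
Rt = 100 * (1 + 0.95865)
Rt = 100 * 1.95865
Rt = 195.865 ohm

195.865 ohm


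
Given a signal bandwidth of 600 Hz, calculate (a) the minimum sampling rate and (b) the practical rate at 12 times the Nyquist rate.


By Nyquist theorem, fs_min = 2 * fmax.
fs_min = 2 * 600 = 1200 Hz
Practical rate = 12 * fs_min = 12 * 1200 = 14400 Hz

fs_min = 1200 Hz, fs_practical = 14400 Hz


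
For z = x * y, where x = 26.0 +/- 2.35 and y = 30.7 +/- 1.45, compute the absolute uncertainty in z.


For a product z = x*y, the relative uncertainty is:
uz/z = sqrt((ux/x)^2 + (uy/y)^2)
Relative uncertainties: ux/x = 2.35/26.0 = 0.090385
uy/y = 1.45/30.7 = 0.047231
z = 26.0 * 30.7 = 798.2
uz = 798.2 * sqrt(0.090385^2 + 0.047231^2) = 81.401

81.401


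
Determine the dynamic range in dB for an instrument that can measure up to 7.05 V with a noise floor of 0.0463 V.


Dynamic range = 20 * log10(Vmax / Vnoise).
DR = 20 * log10(7.05 / 0.0463)
DR = 20 * log10(152.27)
DR = 43.65 dB

43.65 dB


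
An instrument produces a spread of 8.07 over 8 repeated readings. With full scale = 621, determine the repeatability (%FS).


Repeatability = (spread / full scale) * 100%.
R = (8.07 / 621) * 100
R = 1.3 %FS

1.3 %FS


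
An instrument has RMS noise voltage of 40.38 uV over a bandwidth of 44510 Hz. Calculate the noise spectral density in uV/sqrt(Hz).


Noise spectral density = Vrms / sqrt(BW).
NSD = 40.38 / sqrt(44510)
NSD = 40.38 / 210.9739
NSD = 0.1914 uV/sqrt(Hz)

0.1914 uV/sqrt(Hz)


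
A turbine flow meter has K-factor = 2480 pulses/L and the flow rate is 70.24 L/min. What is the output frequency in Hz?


Frequency = K * Q / 60 (converting L/min to L/s).
f = 2480 * 70.24 / 60
f = 174195.2 / 60
f = 2903.25 Hz

2903.25 Hz


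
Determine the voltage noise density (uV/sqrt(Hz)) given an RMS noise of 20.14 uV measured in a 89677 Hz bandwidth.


Noise spectral density = Vrms / sqrt(BW).
NSD = 20.14 / sqrt(89677)
NSD = 20.14 / 299.4612
NSD = 0.0673 uV/sqrt(Hz)

0.0673 uV/sqrt(Hz)


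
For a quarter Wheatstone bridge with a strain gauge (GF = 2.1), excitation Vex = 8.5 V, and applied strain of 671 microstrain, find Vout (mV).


Quarter bridge output: Vout = (GF * epsilon * Vex) / 4.
Vout = (2.1 * 671e-6 * 8.5) / 4
Vout = 0.01197735 / 4 V
Vout = 0.00299434 V = 2.9943 mV

2.9943 mV


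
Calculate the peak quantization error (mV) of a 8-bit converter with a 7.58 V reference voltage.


The maximum quantization error is +/- LSB/2.
LSB = Vref / 2^n = 7.58 / 256 = 0.02960938 V
Max error = LSB / 2 = 0.02960938 / 2 = 0.01480469 V
Max error = 14.8047 mV

14.8047 mV


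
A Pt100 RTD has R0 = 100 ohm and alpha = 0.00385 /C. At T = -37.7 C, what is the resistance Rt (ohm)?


The RTD equation: Rt = R0 * (1 + alpha * T).
Rt = 100 * (1 + 0.00385 * -37.7)
Rt = 100 * (1 + -0.145145)
Rt = 100 * 0.854855
Rt = 85.485 ohm

85.485 ohm


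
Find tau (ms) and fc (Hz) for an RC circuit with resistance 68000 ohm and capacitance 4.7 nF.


Time constant: tau = R * C.
tau = 68000 * 4.70e-09 = 0.0003196 s
tau = 0.3196 ms
Cutoff frequency: fc = 1 / (2*pi*R*C).
fc = 1 / (2*pi*0.0003196) = 497.98 Hz

tau = 0.3196 ms, fc = 497.98 Hz


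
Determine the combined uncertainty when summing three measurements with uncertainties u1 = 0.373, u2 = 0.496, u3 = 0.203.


For a sum of independent quantities, uc = sqrt(u1^2 + u2^2 + u3^2).
uc = sqrt(0.373^2 + 0.496^2 + 0.203^2)
uc = sqrt(0.139129 + 0.246016 + 0.041209)
uc = 0.653

0.653


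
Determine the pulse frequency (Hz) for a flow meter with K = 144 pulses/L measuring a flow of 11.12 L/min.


Frequency = K * Q / 60 (converting L/min to L/s).
f = 144 * 11.12 / 60
f = 1601.28 / 60
f = 26.69 Hz

26.69 Hz


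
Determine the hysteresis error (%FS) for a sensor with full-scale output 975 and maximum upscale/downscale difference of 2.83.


Hysteresis = (max difference / full scale) * 100%.
H = (2.83 / 975) * 100
H = 0.29 %FS

0.29 %FS


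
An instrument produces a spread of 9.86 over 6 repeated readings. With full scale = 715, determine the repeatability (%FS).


Repeatability = (spread / full scale) * 100%.
R = (9.86 / 715) * 100
R = 1.379 %FS

1.379 %FS


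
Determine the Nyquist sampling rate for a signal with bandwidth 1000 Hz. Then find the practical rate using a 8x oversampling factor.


By Nyquist theorem, fs_min = 2 * fmax.
fs_min = 2 * 1000 = 2000 Hz
Practical rate = 8 * fs_min = 8 * 2000 = 16000 Hz

fs_min = 2000 Hz, fs_practical = 16000 Hz


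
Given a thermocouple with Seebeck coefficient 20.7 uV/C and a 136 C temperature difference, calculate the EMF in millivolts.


The thermocouple output V = sensitivity * dT.
V = 20.7 uV/C * 136 C
V = 2815.2 uV
V = 2.815 mV

2.815 mV


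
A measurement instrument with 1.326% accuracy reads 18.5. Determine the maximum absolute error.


Absolute error = (accuracy% / 100) * reading.
Error = (1.326 / 100) * 18.5
Error = 0.01326 * 18.5
Error = 0.2453

0.2453


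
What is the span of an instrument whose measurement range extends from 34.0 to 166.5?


Span = upper range - lower range.
Span = 166.5 - (34.0)
Span = 132.5

132.5


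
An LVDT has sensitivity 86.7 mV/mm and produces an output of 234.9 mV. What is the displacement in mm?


Displacement = Vout / sensitivity.
d = 234.9 / 86.7
d = 2.709 mm

2.709 mm


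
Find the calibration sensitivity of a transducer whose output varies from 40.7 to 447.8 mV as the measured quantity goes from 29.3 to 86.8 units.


Sensitivity = (y2 - y1) / (x2 - x1).
S = (447.8 - 40.7) / (86.8 - 29.3)
S = 407.1 / 57.5
S = 7.08 mV/unit

7.08 mV/unit


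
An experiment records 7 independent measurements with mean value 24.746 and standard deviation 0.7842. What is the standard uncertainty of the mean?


The standard uncertainty for Type A evaluation is u = s / sqrt(n).
u = 0.7842 / sqrt(7)
u = 0.7842 / 2.6458
u = 0.2964

0.2964


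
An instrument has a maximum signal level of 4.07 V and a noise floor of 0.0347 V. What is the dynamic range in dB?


Dynamic range = 20 * log10(Vmax / Vnoise).
DR = 20 * log10(4.07 / 0.0347)
DR = 20 * log10(117.29)
DR = 41.39 dB

41.39 dB


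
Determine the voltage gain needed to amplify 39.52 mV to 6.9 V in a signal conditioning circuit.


Gain = Vout / Vin (converting to same units).
G = 6.9 V / 39.52 mV
G = 6900.0 mV / 39.52 mV
G = 174.6

174.6


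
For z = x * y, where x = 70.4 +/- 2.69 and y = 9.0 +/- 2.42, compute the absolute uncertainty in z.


For a product z = x*y, the relative uncertainty is:
uz/z = sqrt((ux/x)^2 + (uy/y)^2)
Relative uncertainties: ux/x = 2.69/70.4 = 0.03821
uy/y = 2.42/9.0 = 0.268889
z = 70.4 * 9.0 = 633.6
uz = 633.6 * sqrt(0.03821^2 + 0.268889^2) = 172.08

172.08


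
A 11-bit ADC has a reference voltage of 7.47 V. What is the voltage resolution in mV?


The resolution (LSB) of an ADC is Vref / 2^n.
LSB = 7.47 / 2^11
LSB = 7.47 / 2048
LSB = 0.00364746 V = 3.64746094 mV

3.64746094 mV


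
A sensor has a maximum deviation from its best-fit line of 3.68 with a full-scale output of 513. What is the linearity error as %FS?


Linearity error = (max deviation / full scale) * 100%.
Linearity = (3.68 / 513) * 100
Linearity = 0.717 %FS

0.717 %FS


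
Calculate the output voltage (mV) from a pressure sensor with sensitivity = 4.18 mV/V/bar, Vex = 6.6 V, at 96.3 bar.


Output = sensitivity * Vex * P.
Vout = 4.18 * 6.6 * 96.3
Vout = 27.588 * 96.3
Vout = 2656.72 mV

2656.72 mV


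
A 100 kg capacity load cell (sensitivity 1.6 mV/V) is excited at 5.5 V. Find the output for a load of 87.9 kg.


Vout = rated_output * Vex * (load / capacity).
Vout = 1.6 * 5.5 * (87.9 / 100)
Vout = 1.6 * 5.5 * 0.879
Vout = 7.735 mV

7.735 mV


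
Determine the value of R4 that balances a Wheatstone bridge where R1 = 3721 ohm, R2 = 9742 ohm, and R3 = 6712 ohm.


At balance: R1*R4 = R2*R3, so R4 = R2*R3/R1.
R4 = 9742 * 6712 / 3721
R4 = 65388304 / 3721
R4 = 17572.78 ohm

17572.78 ohm


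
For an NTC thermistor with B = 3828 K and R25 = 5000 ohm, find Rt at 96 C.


NTC thermistor equation: Rt = R25 * exp(B * (1/T - 1/T25)).
T in Kelvin: 369.15 K, T25 = 298.15 K
1/T - 1/T25 = 1/369.15 - 1/298.15 = -0.00064509
B * (1/T - 1/T25) = 3828 * -0.00064509 = -2.4694
Rt = 5000 * exp(-2.4694) = 423.2 ohm

423.2 ohm


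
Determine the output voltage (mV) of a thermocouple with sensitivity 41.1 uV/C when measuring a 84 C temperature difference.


The thermocouple output V = sensitivity * dT.
V = 41.1 uV/C * 84 C
V = 3452.4 uV
V = 3.452 mV

3.452 mV


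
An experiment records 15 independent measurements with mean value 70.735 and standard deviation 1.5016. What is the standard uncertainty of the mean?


The standard uncertainty for Type A evaluation is u = s / sqrt(n).
u = 1.5016 / sqrt(15)
u = 1.5016 / 3.873
u = 0.3877

0.3877


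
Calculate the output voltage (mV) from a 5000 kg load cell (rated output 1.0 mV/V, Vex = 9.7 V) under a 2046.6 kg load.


Vout = rated_output * Vex * (load / capacity).
Vout = 1.0 * 9.7 * (2046.6 / 5000)
Vout = 1.0 * 9.7 * 0.40932
Vout = 3.97 mV

3.97 mV


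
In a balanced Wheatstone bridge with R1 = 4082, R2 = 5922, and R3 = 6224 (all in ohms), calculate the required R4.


At balance: R1*R4 = R2*R3, so R4 = R2*R3/R1.
R4 = 5922 * 6224 / 4082
R4 = 36858528 / 4082
R4 = 9029.53 ohm

9029.53 ohm


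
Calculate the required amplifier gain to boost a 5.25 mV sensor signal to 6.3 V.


Gain = Vout / Vin (converting to same units).
G = 6.3 V / 5.25 mV
G = 6300.0 mV / 5.25 mV
G = 1200.0

1200.0


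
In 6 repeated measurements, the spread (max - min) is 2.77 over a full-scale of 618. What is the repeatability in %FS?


Repeatability = (spread / full scale) * 100%.
R = (2.77 / 618) * 100
R = 0.448 %FS

0.448 %FS


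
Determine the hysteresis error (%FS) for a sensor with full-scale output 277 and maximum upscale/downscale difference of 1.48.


Hysteresis = (max difference / full scale) * 100%.
H = (1.48 / 277) * 100
H = 0.534 %FS

0.534 %FS


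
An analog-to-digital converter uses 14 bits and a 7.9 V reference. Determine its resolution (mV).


The resolution (LSB) of an ADC is Vref / 2^n.
LSB = 7.9 / 2^14
LSB = 7.9 / 16384
LSB = 0.00048218 V = 0.48217773 mV

0.48217773 mV


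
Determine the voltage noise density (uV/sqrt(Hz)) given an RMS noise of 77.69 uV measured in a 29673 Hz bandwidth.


Noise spectral density = Vrms / sqrt(BW).
NSD = 77.69 / sqrt(29673)
NSD = 77.69 / 172.2585
NSD = 0.451 uV/sqrt(Hz)

0.451 uV/sqrt(Hz)


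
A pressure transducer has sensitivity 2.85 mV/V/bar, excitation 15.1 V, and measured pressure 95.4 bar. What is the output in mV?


Output = sensitivity * Vex * P.
Vout = 2.85 * 15.1 * 95.4
Vout = 43.035 * 95.4
Vout = 4105.54 mV

4105.54 mV


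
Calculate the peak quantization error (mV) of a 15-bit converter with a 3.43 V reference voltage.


The maximum quantization error is +/- LSB/2.
LSB = Vref / 2^n = 3.43 / 32768 = 0.00010468 V
Max error = LSB / 2 = 0.00010468 / 2 = 5.234e-05 V
Max error = 0.0523 mV

0.0523 mV


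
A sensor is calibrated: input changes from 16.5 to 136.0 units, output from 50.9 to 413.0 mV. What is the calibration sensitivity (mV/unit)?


Sensitivity = (y2 - y1) / (x2 - x1).
S = (413.0 - 50.9) / (136.0 - 16.5)
S = 362.1 / 119.5
S = 3.0301 mV/unit

3.0301 mV/unit


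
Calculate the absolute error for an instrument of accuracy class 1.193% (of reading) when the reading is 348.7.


Absolute error = (accuracy% / 100) * reading.
Error = (1.193 / 100) * 348.7
Error = 0.01193 * 348.7
Error = 4.16

4.16


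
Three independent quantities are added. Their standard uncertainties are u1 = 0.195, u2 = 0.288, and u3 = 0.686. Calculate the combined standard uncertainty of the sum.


For a sum of independent quantities, uc = sqrt(u1^2 + u2^2 + u3^2).
uc = sqrt(0.195^2 + 0.288^2 + 0.686^2)
uc = sqrt(0.038025 + 0.082944 + 0.470596)
uc = 0.7691

0.7691


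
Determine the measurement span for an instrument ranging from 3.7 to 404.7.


Span = upper range - lower range.
Span = 404.7 - (3.7)
Span = 401.0

401.0


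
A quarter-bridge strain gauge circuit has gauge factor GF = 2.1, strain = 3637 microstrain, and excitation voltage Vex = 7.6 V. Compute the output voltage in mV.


Quarter bridge output: Vout = (GF * epsilon * Vex) / 4.
Vout = (2.1 * 3637e-6 * 7.6) / 4
Vout = 0.05804652 / 4 V
Vout = 0.01451163 V = 14.5116 mV

14.5116 mV


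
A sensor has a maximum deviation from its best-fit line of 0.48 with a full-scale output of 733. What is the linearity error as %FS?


Linearity error = (max deviation / full scale) * 100%.
Linearity = (0.48 / 733) * 100
Linearity = 0.065 %FS

0.065 %FS


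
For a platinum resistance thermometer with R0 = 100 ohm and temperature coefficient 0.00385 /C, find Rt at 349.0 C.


The RTD equation: Rt = R0 * (1 + alpha * T).
Rt = 100 * (1 + 0.00385 * 349.0)
Rt = 100 * (1 + 1.34365)
Rt = 100 * 2.34365
Rt = 234.365 ohm

234.365 ohm


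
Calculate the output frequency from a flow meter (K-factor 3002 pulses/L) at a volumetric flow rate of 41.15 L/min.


Frequency = K * Q / 60 (converting L/min to L/s).
f = 3002 * 41.15 / 60
f = 123532.3 / 60
f = 2058.87 Hz

2058.87 Hz


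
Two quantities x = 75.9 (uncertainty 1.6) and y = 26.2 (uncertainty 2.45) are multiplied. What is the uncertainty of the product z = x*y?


For a product z = x*y, the relative uncertainty is:
uz/z = sqrt((ux/x)^2 + (uy/y)^2)
Relative uncertainties: ux/x = 1.6/75.9 = 0.02108
uy/y = 2.45/26.2 = 0.093511
z = 75.9 * 26.2 = 1988.6
uz = 1988.6 * sqrt(0.02108^2 + 0.093511^2) = 190.621

190.621


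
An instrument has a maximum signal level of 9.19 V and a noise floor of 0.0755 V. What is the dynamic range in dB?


Dynamic range = 20 * log10(Vmax / Vnoise).
DR = 20 * log10(9.19 / 0.0755)
DR = 20 * log10(121.72)
DR = 41.71 dB

41.71 dB


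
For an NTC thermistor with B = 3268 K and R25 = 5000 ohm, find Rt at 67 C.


NTC thermistor equation: Rt = R25 * exp(B * (1/T - 1/T25)).
T in Kelvin: 340.15 K, T25 = 298.15 K
1/T - 1/T25 = 1/340.15 - 1/298.15 = -0.00041414
B * (1/T - 1/T25) = 3268 * -0.00041414 = -1.3534
Rt = 5000 * exp(-1.3534) = 1291.8 ohm

1291.8 ohm


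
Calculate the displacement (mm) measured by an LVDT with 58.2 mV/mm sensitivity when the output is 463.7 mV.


Displacement = Vout / sensitivity.
d = 463.7 / 58.2
d = 7.967 mm

7.967 mm


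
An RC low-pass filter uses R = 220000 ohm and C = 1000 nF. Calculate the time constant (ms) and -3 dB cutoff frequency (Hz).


Time constant: tau = R * C.
tau = 220000 * 1.00e-06 = 0.22 s
tau = 220.0 ms
Cutoff frequency: fc = 1 / (2*pi*R*C).
fc = 1 / (2*pi*0.22) = 0.72 Hz

tau = 220.0 ms, fc = 0.72 Hz


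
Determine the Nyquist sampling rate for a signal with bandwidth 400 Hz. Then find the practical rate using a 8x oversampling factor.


By Nyquist theorem, fs_min = 2 * fmax.
fs_min = 2 * 400 = 800 Hz
Practical rate = 8 * fs_min = 8 * 800 = 6400 Hz

fs_min = 800 Hz, fs_practical = 6400 Hz


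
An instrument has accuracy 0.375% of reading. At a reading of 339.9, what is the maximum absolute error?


Absolute error = (accuracy% / 100) * reading.
Error = (0.375 / 100) * 339.9
Error = 0.00375 * 339.9
Error = 1.2746

1.2746


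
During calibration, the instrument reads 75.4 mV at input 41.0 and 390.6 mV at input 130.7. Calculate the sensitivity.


Sensitivity = (y2 - y1) / (x2 - x1).
S = (390.6 - 75.4) / (130.7 - 41.0)
S = 315.2 / 89.7
S = 3.5139 mV/unit

3.5139 mV/unit


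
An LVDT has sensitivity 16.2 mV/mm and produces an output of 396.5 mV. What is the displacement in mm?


Displacement = Vout / sensitivity.
d = 396.5 / 16.2
d = 24.475 mm

24.475 mm


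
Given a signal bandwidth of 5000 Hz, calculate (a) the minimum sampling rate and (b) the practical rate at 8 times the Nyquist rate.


By Nyquist theorem, fs_min = 2 * fmax.
fs_min = 2 * 5000 = 10000 Hz
Practical rate = 8 * fs_min = 8 * 10000 = 80000 Hz

fs_min = 10000 Hz, fs_practical = 80000 Hz


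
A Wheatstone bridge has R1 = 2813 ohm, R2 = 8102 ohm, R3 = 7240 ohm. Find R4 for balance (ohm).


At balance: R1*R4 = R2*R3, so R4 = R2*R3/R1.
R4 = 8102 * 7240 / 2813
R4 = 58658480 / 2813
R4 = 20852.64 ohm

20852.64 ohm


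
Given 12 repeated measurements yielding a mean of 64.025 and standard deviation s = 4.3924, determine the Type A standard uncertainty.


The standard uncertainty for Type A evaluation is u = s / sqrt(n).
u = 4.3924 / sqrt(12)
u = 4.3924 / 3.4641
u = 1.268

1.268


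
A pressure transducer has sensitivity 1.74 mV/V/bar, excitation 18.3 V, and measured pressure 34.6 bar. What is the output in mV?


Output = sensitivity * Vex * P.
Vout = 1.74 * 18.3 * 34.6
Vout = 31.842 * 34.6
Vout = 1101.73 mV

1101.73 mV


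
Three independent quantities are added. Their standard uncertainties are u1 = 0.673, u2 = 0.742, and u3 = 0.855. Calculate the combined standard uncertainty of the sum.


For a sum of independent quantities, uc = sqrt(u1^2 + u2^2 + u3^2).
uc = sqrt(0.673^2 + 0.742^2 + 0.855^2)
uc = sqrt(0.452929 + 0.550564 + 0.731025)
uc = 1.317

1.317


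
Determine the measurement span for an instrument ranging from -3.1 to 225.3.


Span = upper range - lower range.
Span = 225.3 - (-3.1)
Span = 228.4

228.4


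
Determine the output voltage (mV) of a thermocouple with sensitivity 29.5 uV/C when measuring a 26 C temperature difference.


The thermocouple output V = sensitivity * dT.
V = 29.5 uV/C * 26 C
V = 767.0 uV
V = 0.767 mV

0.767 mV


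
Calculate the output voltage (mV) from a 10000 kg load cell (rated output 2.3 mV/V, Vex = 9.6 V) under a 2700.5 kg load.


Vout = rated_output * Vex * (load / capacity).
Vout = 2.3 * 9.6 * (2700.5 / 10000)
Vout = 2.3 * 9.6 * 0.27005
Vout = 5.963 mV

5.963 mV


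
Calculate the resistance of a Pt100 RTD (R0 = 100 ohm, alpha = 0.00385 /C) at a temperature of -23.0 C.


The RTD equation: Rt = R0 * (1 + alpha * T).
Rt = 100 * (1 + 0.00385 * -23.0)
Rt = 100 * (1 + -0.08855)
Rt = 100 * 0.91145
Rt = 91.145 ohm

91.145 ohm


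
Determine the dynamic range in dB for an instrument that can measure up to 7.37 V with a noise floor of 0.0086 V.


Dynamic range = 20 * log10(Vmax / Vnoise).
DR = 20 * log10(7.37 / 0.0086)
DR = 20 * log10(856.98)
DR = 58.66 dB

58.66 dB


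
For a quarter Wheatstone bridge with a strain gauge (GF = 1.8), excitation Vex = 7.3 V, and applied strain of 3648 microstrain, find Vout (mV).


Quarter bridge output: Vout = (GF * epsilon * Vex) / 4.
Vout = (1.8 * 3648e-6 * 7.3) / 4
Vout = 0.04793472 / 4 V
Vout = 0.01198368 V = 11.9837 mV

11.9837 mV


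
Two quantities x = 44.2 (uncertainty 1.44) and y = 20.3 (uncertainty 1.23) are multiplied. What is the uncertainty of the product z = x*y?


For a product z = x*y, the relative uncertainty is:
uz/z = sqrt((ux/x)^2 + (uy/y)^2)
Relative uncertainties: ux/x = 1.44/44.2 = 0.032579
uy/y = 1.23/20.3 = 0.060591
z = 44.2 * 20.3 = 897.3
uz = 897.3 * sqrt(0.032579^2 + 0.060591^2) = 61.727

61.727


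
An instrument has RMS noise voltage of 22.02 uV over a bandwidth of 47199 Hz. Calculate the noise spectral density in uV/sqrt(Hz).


Noise spectral density = Vrms / sqrt(BW).
NSD = 22.02 / sqrt(47199)
NSD = 22.02 / 217.2533
NSD = 0.1014 uV/sqrt(Hz)

0.1014 uV/sqrt(Hz)


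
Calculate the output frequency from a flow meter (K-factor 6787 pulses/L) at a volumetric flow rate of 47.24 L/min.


Frequency = K * Q / 60 (converting L/min to L/s).
f = 6787 * 47.24 / 60
f = 320617.88 / 60
f = 5343.63 Hz

5343.63 Hz


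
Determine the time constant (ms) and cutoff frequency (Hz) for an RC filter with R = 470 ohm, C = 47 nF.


Time constant: tau = R * C.
tau = 470 * 4.70e-08 = 2.209e-05 s
tau = 0.0221 ms
Cutoff frequency: fc = 1 / (2*pi*R*C).
fc = 1 / (2*pi*2.209e-05) = 7204.84 Hz

tau = 0.0221 ms, fc = 7204.84 Hz


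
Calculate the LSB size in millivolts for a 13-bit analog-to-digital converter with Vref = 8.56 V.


The resolution (LSB) of an ADC is Vref / 2^n.
LSB = 8.56 / 2^13
LSB = 8.56 / 8192
LSB = 0.00104492 V = 1.04492188 mV

1.04492188 mV


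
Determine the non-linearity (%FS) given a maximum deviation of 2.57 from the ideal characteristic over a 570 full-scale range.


Linearity error = (max deviation / full scale) * 100%.
Linearity = (2.57 / 570) * 100
Linearity = 0.451 %FS

0.451 %FS


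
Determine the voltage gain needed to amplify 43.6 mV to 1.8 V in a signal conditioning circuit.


Gain = Vout / Vin (converting to same units).
G = 1.8 V / 43.6 mV
G = 1800.0 mV / 43.6 mV
G = 41.28

41.28


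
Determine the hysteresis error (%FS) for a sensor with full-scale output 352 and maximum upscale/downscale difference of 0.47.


Hysteresis = (max difference / full scale) * 100%.
H = (0.47 / 352) * 100
H = 0.134 %FS

0.134 %FS


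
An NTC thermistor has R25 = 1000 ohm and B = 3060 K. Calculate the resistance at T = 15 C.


NTC thermistor equation: Rt = R25 * exp(B * (1/T - 1/T25)).
T in Kelvin: 288.15 K, T25 = 298.15 K
1/T - 1/T25 = 1/288.15 - 1/298.15 = 0.0001164
B * (1/T - 1/T25) = 3060 * 0.0001164 = 0.3562
Rt = 1000 * exp(0.3562) = 1427.9 ohm

1427.9 ohm


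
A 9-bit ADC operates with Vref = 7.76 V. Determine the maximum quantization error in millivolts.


The maximum quantization error is +/- LSB/2.
LSB = Vref / 2^n = 7.76 / 512 = 0.01515625 V
Max error = LSB / 2 = 0.01515625 / 2 = 0.00757812 V
Max error = 7.5781 mV

7.5781 mV


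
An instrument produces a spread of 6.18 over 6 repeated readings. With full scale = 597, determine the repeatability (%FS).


Repeatability = (spread / full scale) * 100%.
R = (6.18 / 597) * 100
R = 1.035 %FS

1.035 %FS


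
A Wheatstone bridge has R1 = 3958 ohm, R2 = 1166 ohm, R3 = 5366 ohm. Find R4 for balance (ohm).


At balance: R1*R4 = R2*R3, so R4 = R2*R3/R1.
R4 = 1166 * 5366 / 3958
R4 = 6256756 / 3958
R4 = 1580.79 ohm

1580.79 ohm
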